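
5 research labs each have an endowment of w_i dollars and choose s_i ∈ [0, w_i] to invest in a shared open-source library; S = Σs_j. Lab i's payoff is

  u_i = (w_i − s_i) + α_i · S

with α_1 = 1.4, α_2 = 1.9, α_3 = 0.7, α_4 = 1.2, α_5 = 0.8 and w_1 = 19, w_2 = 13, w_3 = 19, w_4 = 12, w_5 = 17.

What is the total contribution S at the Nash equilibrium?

∂u_i/∂s_i = α_i − 1, so lab i contributes w_i if α_i > 1, else 0.
α_i > 1 for i ∈ {1, 2, 4}; NE contributions (19, 13, 0, 12, 0), S = 44.

44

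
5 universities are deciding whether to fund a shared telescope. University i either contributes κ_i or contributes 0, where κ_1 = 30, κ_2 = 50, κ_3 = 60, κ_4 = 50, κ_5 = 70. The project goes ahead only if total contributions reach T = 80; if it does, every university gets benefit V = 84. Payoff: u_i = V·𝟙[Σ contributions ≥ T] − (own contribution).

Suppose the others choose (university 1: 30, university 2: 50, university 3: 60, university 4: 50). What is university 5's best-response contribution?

Others' total = 190 ≥ 80; contributing adds cost 70 for no extra benefit.
Best response: 0.

0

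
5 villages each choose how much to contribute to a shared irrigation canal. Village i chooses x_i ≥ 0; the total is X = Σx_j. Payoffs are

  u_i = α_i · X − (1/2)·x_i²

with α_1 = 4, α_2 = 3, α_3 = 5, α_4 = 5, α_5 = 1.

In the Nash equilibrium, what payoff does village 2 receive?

Village i's FOC: ∂u_i/∂x_i = α_i − x_i = 0, so x_i* = α_i.
NE contributions = (4, 3, 5, 5, 1); X = 18.
u_2 = α_2·X − ½·(x_2)² = 3·18 − ½·3² = 49.5.

49.5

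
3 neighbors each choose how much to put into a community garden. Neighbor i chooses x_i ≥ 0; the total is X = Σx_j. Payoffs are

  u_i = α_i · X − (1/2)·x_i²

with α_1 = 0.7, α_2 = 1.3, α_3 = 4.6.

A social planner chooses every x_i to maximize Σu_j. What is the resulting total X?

19.8

Planner FOC: ∂(Σu_j)/∂x_i = (Σα_j) − x_i = 0, so x_i^SO = Σα_j = 6.6 for every i; X^SO = 19.8.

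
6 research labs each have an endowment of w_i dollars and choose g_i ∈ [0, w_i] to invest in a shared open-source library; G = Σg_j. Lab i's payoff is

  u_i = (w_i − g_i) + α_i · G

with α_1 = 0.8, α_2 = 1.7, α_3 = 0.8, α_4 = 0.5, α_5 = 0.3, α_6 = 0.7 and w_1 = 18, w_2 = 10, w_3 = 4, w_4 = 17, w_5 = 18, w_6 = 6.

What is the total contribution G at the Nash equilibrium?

∂u_i/∂g_i = α_i − 1, so lab i contributes w_i if α_i > 1, else 0.
α_i > 1 for i ∈ {2}; NE contributions (0, 10, 0, 0, 0, 0), G = 10.

10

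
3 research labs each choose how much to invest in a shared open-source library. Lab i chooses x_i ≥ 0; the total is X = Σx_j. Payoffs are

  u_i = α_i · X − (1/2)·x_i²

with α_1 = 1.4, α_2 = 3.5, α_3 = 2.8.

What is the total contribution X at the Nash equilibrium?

Lab i's FOC: ∂u_i/∂x_i = α_i − x_i = 0, so x_i* = α_i.
NE contributions = (1.4, 3.5, 2.8); X = 7.7.

7.7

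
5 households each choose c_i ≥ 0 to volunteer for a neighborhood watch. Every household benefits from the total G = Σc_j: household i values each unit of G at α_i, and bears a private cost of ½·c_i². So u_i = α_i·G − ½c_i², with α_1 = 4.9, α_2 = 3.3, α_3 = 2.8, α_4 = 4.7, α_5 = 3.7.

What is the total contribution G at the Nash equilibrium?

Household i's FOC: ∂u_i/∂c_i = α_i − c_i = 0, so c_i* = α_i.
NE contributions = (4.9, 3.3, 2.8, 4.7, 3.7); G = 19.4.

19.4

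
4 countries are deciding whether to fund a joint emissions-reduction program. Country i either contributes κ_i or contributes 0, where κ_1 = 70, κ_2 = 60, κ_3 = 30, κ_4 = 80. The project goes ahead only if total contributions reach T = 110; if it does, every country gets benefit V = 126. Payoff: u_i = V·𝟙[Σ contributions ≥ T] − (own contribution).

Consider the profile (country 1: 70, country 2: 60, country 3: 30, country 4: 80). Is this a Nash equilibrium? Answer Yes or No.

No

Total = 240 ≥ 110: provided.
Country 1 (pledges 70, payoff 56): dropping to 0 → total 170, payoff 126. Profitable deviation.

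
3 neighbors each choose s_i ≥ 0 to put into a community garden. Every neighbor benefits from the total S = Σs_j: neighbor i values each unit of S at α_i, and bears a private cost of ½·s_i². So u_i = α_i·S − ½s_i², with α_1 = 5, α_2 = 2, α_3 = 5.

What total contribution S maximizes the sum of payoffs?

Planner FOC: ∂(Σu_j)/∂s_i = (Σα_j) − s_i = 0, so s_i^SO = Σα_j = 12 for every i; S^SO = 36.

36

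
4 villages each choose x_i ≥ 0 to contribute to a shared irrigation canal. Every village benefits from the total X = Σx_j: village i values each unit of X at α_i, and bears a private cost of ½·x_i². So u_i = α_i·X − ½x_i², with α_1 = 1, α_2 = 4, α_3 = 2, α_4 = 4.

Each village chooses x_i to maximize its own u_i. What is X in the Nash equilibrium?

11

Village i's FOC: ∂u_i/∂x_i = α_i − x_i = 0, so x_i* = α_i.
NE contributions = (1, 4, 2, 4); X = 11.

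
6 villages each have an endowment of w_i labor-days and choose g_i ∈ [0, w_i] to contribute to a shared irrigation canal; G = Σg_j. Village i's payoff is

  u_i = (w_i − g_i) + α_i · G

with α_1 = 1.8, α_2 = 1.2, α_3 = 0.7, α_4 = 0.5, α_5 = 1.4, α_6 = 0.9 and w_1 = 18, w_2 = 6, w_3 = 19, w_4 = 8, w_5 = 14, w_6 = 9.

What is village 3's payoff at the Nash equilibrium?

∂u_i/∂g_i = α_i − 1, so village i contributes w_i if α_i > 1, else 0.
α_i > 1 for i ∈ {1, 2, 5}; NE contributions (18, 6, 0, 0, 14, 0), G = 38.
u_3 = (19 − 0) + 0.7·38 = 45.6.

45.6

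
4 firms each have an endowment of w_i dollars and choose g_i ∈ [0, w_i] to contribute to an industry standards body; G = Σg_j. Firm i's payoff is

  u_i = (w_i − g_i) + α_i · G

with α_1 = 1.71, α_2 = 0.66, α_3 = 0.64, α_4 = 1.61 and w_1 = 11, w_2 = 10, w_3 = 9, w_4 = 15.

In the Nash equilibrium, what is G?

∂u_i/∂g_i = α_i − 1, so firm i contributes w_i if α_i > 1, else 0.
α_i > 1 for i ∈ {1, 4}; NE contributions (11, 0, 0, 15), G = 26.

26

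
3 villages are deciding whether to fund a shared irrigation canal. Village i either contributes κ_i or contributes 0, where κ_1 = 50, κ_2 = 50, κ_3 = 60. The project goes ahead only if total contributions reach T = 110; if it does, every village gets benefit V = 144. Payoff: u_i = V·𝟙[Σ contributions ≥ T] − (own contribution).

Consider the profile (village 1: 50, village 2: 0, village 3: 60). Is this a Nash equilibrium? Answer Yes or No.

Total = 110 ≥ 110: provided.
Village 1 (pledges 50, payoff 94): dropping to 0 → total 60, payoff 0. No gain.
Village 2 (pledges 0, payoff 144): pledging 50 → total 160, payoff 94. No gain.
Village 3 (pledges 60, payoff 84): dropping to 0 → total 50, payoff 0. No gain.

Yes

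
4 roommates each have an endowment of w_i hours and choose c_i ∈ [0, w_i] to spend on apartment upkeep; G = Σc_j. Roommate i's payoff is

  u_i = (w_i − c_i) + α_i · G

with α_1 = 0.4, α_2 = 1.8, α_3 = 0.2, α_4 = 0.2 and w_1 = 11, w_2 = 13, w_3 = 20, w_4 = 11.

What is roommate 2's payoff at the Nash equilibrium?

∂u_i/∂c_i = α_i − 1, so roommate i contributes w_i if α_i > 1, else 0.
α_i > 1 for i ∈ {2}; NE contributions (0, 13, 0, 0), G = 13.
u_2 = (13 − 13) + 1.8·13 = 23.4.

23.4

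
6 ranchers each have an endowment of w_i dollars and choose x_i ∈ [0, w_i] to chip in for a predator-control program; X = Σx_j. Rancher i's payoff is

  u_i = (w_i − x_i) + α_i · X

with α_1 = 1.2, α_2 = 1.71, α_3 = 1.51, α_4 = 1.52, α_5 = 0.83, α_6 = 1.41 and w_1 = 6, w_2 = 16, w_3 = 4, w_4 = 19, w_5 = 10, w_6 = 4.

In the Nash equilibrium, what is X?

49

∂u_i/∂x_i = α_i − 1, so rancher i contributes w_i if α_i > 1, else 0.
α_i > 1 for i ∈ {1, 2, 3, 4, 6}; NE contributions (6, 16, 4, 19, 0, 4), X = 49.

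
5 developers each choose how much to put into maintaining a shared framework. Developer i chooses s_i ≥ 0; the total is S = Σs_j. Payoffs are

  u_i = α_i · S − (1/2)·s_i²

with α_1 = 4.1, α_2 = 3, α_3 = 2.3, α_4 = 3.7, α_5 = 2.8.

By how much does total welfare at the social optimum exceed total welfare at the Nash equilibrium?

405.53

Developer i's FOC: ∂u_i/∂s_i = α_i − s_i = 0, so s_i* = α_i.
NE contributions = (4.1, 3, 2.3, 3.7, 2.8); S = 15.9.
W^NE = (Σα)·S − ½Σα_i² = 15.9² − ½·52.63 = 226.495.
Planner sets s_i = Σα_j = 15.9 for every i, so S^SO = 5·15.9 = 79.5.
W^SO = (Σα)·S^SO − ½·5·(Σα)² = (5/2)·15.9² = 632.025.
Deadweight loss = W^SO − W^NE = 405.53.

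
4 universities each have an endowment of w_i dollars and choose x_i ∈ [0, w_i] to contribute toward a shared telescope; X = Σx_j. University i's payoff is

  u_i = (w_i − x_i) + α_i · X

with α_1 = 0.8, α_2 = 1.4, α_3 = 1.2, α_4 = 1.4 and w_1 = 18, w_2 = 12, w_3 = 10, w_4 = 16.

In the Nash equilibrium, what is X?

38

∂u_i/∂x_i = α_i − 1, so university i contributes w_i if α_i > 1, else 0.
α_i > 1 for i ∈ {2, 3, 4}; NE contributions (0, 12, 10, 16), X = 38.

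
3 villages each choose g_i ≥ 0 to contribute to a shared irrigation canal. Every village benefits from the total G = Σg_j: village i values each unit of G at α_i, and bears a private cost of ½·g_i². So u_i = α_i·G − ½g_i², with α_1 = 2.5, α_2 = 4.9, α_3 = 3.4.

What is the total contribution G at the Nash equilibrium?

10.8

Village i's FOC: ∂u_i/∂g_i = α_i − g_i = 0, so g_i* = α_i.
NE contributions = (2.5, 4.9, 3.4); G = 10.8.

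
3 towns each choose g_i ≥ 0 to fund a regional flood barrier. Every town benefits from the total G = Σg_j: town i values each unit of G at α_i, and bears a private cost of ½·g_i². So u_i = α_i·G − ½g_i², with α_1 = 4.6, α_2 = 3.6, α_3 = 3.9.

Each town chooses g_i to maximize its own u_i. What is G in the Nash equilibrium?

Town i's FOC: ∂u_i/∂g_i = α_i − g_i = 0, so g_i* = α_i.
NE contributions = (4.6, 3.6, 3.9); G = 12.1.

12.1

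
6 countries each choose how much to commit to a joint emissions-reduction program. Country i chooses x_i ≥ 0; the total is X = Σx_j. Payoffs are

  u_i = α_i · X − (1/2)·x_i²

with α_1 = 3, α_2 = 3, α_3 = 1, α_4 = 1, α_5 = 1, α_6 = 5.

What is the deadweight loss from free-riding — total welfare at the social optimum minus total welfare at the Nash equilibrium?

Country i's FOC: ∂u_i/∂x_i = α_i − x_i = 0, so x_i* = α_i.
NE contributions = (3, 3, 1, 1, 1, 5); X = 14.
W^NE = (Σα)·X − ½Σα_i² = 14² − ½·46 = 173.
Planner sets x_i = Σα_j = 14 for every i, so X^SO = 6·14 = 84.
W^SO = (Σα)·X^SO − ½·6·(Σα)² = (6/2)·14² = 588.
Deadweight loss = W^SO − W^NE = 415.

415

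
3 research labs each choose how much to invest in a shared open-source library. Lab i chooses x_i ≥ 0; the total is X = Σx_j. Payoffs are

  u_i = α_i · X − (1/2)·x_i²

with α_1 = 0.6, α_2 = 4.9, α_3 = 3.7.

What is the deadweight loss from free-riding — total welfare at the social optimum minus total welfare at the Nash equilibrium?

61.35

Lab i's FOC: ∂u_i/∂x_i = α_i − x_i = 0, so x_i* = α_i.
NE contributions = (0.6, 4.9, 3.7); X = 9.2.
W^NE = (Σα)·X − ½Σα_i² = 9.2² − ½·38.06 = 65.61.
Planner sets x_i = Σα_j = 9.2 for every i, so X^SO = 3·9.2 = 27.6.
W^SO = (Σα)·X^SO − ½·3·(Σα)² = (3/2)·9.2² = 126.96.
Deadweight loss = W^SO − W^NE = 61.35.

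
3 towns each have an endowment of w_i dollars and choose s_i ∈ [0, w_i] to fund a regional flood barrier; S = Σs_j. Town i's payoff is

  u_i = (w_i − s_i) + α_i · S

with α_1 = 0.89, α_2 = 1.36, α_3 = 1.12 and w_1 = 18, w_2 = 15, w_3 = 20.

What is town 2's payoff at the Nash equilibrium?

∂u_i/∂s_i = α_i − 1, so town i contributes w_i if α_i > 1, else 0.
α_i > 1 for i ∈ {2, 3}; NE contributions (0, 15, 20), S = 35.
u_2 = (15 − 15) + 1.36·35 = 47.6.

47.6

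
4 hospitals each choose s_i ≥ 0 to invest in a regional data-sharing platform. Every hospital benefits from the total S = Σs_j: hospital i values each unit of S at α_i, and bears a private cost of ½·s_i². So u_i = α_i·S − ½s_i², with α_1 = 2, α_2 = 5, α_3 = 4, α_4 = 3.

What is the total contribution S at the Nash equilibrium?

14

Hospital i's FOC: ∂u_i/∂s_i = α_i − s_i = 0, so s_i* = α_i.
NE contributions = (2, 5, 4, 3); S = 14.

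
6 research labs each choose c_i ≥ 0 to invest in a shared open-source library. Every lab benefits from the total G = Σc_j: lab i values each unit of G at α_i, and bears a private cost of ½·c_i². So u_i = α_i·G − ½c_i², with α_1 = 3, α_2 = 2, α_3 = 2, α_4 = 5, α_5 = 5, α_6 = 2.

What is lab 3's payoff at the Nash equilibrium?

Lab i's FOC: ∂u_i/∂c_i = α_i − c_i = 0, so c_i* = α_i.
NE contributions = (3, 2, 2, 5, 5, 2); G = 19.
u_3 = α_3·G − ½·(c_3)² = 2·19 − ½·2² = 36.

36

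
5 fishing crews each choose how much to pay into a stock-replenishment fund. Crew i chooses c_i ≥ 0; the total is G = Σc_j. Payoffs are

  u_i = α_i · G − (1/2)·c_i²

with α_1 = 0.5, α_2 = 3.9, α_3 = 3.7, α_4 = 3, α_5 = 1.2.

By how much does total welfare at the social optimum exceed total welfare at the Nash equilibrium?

Crew i's FOC: ∂u_i/∂c_i = α_i − c_i = 0, so c_i* = α_i.
NE contributions = (0.5, 3.9, 3.7, 3, 1.2); G = 12.3.
W^NE = (Σα)·G − ½Σα_i² = 12.3² − ½·39.59 = 131.495.
Planner sets c_i = Σα_j = 12.3 for every i, so G^SO = 5·12.3 = 61.5.
W^SO = (Σα)·G^SO − ½·5·(Σα)² = (5/2)·12.3² = 378.225.
Deadweight loss = W^SO − W^NE = 246.73.

246.73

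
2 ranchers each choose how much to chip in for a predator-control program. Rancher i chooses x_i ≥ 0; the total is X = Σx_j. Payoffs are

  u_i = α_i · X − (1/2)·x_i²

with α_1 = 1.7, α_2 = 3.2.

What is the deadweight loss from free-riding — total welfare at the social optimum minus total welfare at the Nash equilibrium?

6.565

Rancher i's FOC: ∂u_i/∂x_i = α_i − x_i = 0, so x_i* = α_i.
NE contributions = (1.7, 3.2); X = 4.9.
W^NE = (Σα)·X − ½Σα_i² = 4.9² − ½·13.13 = 17.445.
Planner sets x_i = Σα_j = 4.9 for every i, so X^SO = 2·4.9 = 9.8.
W^SO = (Σα)·X^SO − ½·2·(Σα)² = (2/2)·4.9² = 24.01.
Deadweight loss = W^SO − W^NE = 6.565.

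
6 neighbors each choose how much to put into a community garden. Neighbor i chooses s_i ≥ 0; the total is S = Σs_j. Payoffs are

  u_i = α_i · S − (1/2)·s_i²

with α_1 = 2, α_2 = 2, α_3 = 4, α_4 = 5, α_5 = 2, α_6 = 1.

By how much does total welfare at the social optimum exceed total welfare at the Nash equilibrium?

Neighbor i's FOC: ∂u_i/∂s_i = α_i − s_i = 0, so s_i* = α_i.
NE contributions = (2, 2, 4, 5, 2, 1); S = 16.
W^NE = (Σα)·S − ½Σα_i² = 16² − ½·54 = 229.
Planner sets s_i = Σα_j = 16 for every i, so S^SO = 6·16 = 96.
W^SO = (Σα)·S^SO − ½·6·(Σα)² = (6/2)·16² = 768.
Deadweight loss = W^SO − W^NE = 539.

539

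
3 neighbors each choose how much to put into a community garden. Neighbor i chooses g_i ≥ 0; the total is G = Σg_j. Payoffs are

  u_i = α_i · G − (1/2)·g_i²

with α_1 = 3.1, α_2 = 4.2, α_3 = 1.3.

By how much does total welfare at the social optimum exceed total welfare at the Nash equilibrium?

Neighbor i's FOC: ∂u_i/∂g_i = α_i − g_i = 0, so g_i* = α_i.
NE contributions = (3.1, 4.2, 1.3); G = 8.6.
W^NE = (Σα)·G − ½Σα_i² = 8.6² − ½·28.94 = 59.49.
Planner sets g_i = Σα_j = 8.6 for every i, so G^SO = 3·8.6 = 25.8.
W^SO = (Σα)·G^SO − ½·3·(Σα)² = (3/2)·8.6² = 110.94.
Deadweight loss = W^SO − W^NE = 51.45.

51.45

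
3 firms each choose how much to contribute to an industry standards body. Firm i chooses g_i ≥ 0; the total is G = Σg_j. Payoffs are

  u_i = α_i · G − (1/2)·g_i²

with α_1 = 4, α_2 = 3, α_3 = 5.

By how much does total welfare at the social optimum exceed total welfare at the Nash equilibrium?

Firm i's FOC: ∂u_i/∂g_i = α_i − g_i = 0, so g_i* = α_i.
NE contributions = (4, 3, 5); G = 12.
W^NE = (Σα)·G − ½Σα_i² = 12² − ½·50 = 119.
Planner sets g_i = Σα_j = 12 for every i, so G^SO = 3·12 = 36.
W^SO = (Σα)·G^SO − ½·3·(Σα)² = (3/2)·12² = 216.
Deadweight loss = W^SO − W^NE = 97.

97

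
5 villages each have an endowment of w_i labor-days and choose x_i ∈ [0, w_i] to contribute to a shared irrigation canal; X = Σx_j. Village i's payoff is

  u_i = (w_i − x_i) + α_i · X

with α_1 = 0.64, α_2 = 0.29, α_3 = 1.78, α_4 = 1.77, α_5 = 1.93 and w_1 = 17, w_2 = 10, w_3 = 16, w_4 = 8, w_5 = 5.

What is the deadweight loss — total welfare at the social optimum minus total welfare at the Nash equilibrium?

∂u_i/∂x_i = α_i − 1, so village i contributes w_i if α_i > 1, else 0.
α_i > 1 for i ∈ {3, 4, 5}; NE contributions (0, 0, 16, 8, 5), X = 29.
W^NE = Σw_i − X^NE + (Σα_i)·X^NE = 56 + 5.41·29 = 212.89.
Planner: ∂(Σu_j)/∂x_i = Σα_j − 1 = 5.41 > 0, so everyone contributes w_i; X^SO = 56, W^SO = 56 + 5.41·56 = 358.96.
Deadweight loss = 146.07.

146.07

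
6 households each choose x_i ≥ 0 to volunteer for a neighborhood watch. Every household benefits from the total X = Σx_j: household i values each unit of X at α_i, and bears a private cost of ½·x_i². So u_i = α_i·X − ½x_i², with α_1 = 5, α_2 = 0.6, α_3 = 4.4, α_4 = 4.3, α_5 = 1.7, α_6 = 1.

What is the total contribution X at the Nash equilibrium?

Household i's FOC: ∂u_i/∂x_i = α_i − x_i = 0, so x_i* = α_i.
NE contributions = (5, 0.6, 4.4, 4.3, 1.7, 1); X = 17.

17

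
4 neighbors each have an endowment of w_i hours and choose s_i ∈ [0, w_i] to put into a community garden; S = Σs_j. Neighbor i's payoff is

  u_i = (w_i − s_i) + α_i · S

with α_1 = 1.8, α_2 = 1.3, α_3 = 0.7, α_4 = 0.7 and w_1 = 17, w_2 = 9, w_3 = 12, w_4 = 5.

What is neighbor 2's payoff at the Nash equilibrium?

∂u_i/∂s_i = α_i − 1, so neighbor i contributes w_i if α_i > 1, else 0.
α_i > 1 for i ∈ {1, 2}; NE contributions (17, 9, 0, 0), S = 26.
u_2 = (9 − 9) + 1.3·26 = 33.8.

33.8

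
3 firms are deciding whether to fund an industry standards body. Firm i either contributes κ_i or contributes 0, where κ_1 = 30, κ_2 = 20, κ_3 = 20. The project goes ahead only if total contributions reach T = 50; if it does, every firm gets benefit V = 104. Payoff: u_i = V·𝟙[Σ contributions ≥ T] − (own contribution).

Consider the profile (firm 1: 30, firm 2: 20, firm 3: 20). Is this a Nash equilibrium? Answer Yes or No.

Total = 70 ≥ 50: provided.
Firm 1 (pledges 30, payoff 74): dropping to 0 → total 40, payoff 0. No gain.
Firm 2 (pledges 20, payoff 84): dropping to 0 → total 50, payoff 104. Profitable deviation.

No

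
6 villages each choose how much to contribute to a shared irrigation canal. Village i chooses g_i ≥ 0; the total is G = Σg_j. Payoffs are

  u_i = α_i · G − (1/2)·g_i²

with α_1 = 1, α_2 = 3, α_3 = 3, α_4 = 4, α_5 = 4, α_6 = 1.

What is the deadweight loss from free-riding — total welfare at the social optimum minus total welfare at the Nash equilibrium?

538

Village i's FOC: ∂u_i/∂g_i = α_i − g_i = 0, so g_i* = α_i.
NE contributions = (1, 3, 3, 4, 4, 1); G = 16.
W^NE = (Σα)·G − ½Σα_i² = 16² − ½·52 = 230.
Planner sets g_i = Σα_j = 16 for every i, so G^SO = 6·16 = 96.
W^SO = (Σα)·G^SO − ½·6·(Σα)² = (6/2)·16² = 768.
Deadweight loss = W^SO − W^NE = 538.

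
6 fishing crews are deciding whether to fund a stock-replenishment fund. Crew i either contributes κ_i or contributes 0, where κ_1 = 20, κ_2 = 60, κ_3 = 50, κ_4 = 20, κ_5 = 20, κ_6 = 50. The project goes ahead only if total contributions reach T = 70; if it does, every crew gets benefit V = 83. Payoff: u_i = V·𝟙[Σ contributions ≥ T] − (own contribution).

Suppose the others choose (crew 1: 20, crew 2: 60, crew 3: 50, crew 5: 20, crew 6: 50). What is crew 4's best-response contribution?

0

Others' total = 200 ≥ 70; contributing adds cost 20 for no extra benefit.
Best response: 0.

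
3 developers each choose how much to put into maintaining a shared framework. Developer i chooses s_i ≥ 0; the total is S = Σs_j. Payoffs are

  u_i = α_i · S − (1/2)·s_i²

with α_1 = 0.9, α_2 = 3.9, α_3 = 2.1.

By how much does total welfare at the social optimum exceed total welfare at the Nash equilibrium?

Developer i's FOC: ∂u_i/∂s_i = α_i − s_i = 0, so s_i* = α_i.
NE contributions = (0.9, 3.9, 2.1); S = 6.9.
W^NE = (Σα)·S − ½Σα_i² = 6.9² − ½·20.43 = 37.395.
Planner sets s_i = Σα_j = 6.9 for every i, so S^SO = 3·6.9 = 20.7.
W^SO = (Σα)·S^SO − ½·3·(Σα)² = (3/2)·6.9² = 71.415.
Deadweight loss = W^SO − W^NE = 34.02.

34.02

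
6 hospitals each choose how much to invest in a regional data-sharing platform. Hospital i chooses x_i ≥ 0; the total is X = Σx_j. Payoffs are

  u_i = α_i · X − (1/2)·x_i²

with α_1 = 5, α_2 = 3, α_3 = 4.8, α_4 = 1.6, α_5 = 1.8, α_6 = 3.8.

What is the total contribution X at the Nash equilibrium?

Hospital i's FOC: ∂u_i/∂x_i = α_i − x_i = 0, so x_i* = α_i.
NE contributions = (5, 3, 4.8, 1.6, 1.8, 3.8); X = 20.

20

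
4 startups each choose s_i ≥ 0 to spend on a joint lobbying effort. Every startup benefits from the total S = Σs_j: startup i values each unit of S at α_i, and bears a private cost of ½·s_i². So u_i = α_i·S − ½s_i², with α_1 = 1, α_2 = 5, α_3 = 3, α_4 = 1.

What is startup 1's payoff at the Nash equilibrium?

Startup i's FOC: ∂u_i/∂s_i = α_i − s_i = 0, so s_i* = α_i.
NE contributions = (1, 5, 3, 1); S = 10.
u_1 = α_1·S − ½·(s_1)² = 1·10 − ½·1² = 9.5.

9.5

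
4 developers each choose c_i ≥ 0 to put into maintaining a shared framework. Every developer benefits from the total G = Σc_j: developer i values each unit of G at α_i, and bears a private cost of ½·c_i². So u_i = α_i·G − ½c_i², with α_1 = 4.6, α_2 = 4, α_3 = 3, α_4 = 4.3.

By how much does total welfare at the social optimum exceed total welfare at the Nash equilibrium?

285.135

Developer i's FOC: ∂u_i/∂c_i = α_i − c_i = 0, so c_i* = α_i.
NE contributions = (4.6, 4, 3, 4.3); G = 15.9.
W^NE = (Σα)·G − ½Σα_i² = 15.9² − ½·64.65 = 220.485.
Planner sets c_i = Σα_j = 15.9 for every i, so G^SO = 4·15.9 = 63.6.
W^SO = (Σα)·G^SO − ½·4·(Σα)² = (4/2)·15.9² = 505.62.
Deadweight loss = W^SO − W^NE = 285.135.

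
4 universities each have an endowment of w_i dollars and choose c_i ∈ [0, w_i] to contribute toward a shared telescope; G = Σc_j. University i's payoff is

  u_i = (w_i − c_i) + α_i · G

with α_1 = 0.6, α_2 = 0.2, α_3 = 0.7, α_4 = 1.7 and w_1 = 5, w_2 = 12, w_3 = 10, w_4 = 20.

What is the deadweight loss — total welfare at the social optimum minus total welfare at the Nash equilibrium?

∂u_i/∂c_i = α_i − 1, so university i contributes w_i if α_i > 1, else 0.
α_i > 1 for i ∈ {4}; NE contributions (0, 0, 0, 20), G = 20.
W^NE = Σw_i − G^NE + (Σα_i)·G^NE = 47 + 2.2·20 = 91.
Planner: ∂(Σu_j)/∂c_i = Σα_j − 1 = 2.2 > 0, so everyone contributes w_i; G^SO = 47, W^SO = 47 + 2.2·47 = 150.4.
Deadweight loss = 59.4.

59.4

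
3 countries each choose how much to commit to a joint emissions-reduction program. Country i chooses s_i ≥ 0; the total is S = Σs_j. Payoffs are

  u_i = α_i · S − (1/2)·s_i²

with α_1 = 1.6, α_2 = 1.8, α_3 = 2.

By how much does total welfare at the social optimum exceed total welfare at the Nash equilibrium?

Country i's FOC: ∂u_i/∂s_i = α_i − s_i = 0, so s_i* = α_i.
NE contributions = (1.6, 1.8, 2); S = 5.4.
W^NE = (Σα)·S − ½Σα_i² = 5.4² − ½·9.8 = 24.26.
Planner sets s_i = Σα_j = 5.4 for every i, so S^SO = 3·5.4 = 16.2.
W^SO = (Σα)·S^SO − ½·3·(Σα)² = (3/2)·5.4² = 43.74.
Deadweight loss = W^SO − W^NE = 19.48.

19.48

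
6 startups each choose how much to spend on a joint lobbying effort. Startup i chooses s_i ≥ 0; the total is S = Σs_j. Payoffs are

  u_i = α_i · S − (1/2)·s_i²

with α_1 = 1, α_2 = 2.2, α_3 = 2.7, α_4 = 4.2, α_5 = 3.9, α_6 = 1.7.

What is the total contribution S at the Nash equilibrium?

15.7

Startup i's FOC: ∂u_i/∂s_i = α_i − s_i = 0, so s_i* = α_i.
NE contributions = (1, 2.2, 2.7, 4.2, 3.9, 1.7); S = 15.7.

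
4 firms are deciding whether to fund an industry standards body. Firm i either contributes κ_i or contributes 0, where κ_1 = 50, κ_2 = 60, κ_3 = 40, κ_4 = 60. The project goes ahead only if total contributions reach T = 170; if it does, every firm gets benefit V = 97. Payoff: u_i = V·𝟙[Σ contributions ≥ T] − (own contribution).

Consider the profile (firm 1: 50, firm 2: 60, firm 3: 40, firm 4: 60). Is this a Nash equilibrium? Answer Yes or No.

Total = 210 ≥ 170: provided.
Firm 1 (pledges 50, payoff 47): dropping to 0 → total 160, payoff 0. No gain.
Firm 2 (pledges 60, payoff 37): dropping to 0 → total 150, payoff 0. No gain.
Firm 3 (pledges 40, payoff 57): dropping to 0 → total 170, payoff 97. Profitable deviation.

No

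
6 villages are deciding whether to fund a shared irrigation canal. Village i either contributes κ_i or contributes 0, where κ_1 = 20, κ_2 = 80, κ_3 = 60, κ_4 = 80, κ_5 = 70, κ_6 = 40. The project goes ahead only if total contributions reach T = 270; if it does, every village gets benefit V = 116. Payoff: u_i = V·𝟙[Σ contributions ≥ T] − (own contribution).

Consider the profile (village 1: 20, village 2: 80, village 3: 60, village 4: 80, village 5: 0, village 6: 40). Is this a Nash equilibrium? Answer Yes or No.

Yes

Total = 280 ≥ 270: provided.
Village 1 (pledges 20, payoff 96): dropping to 0 → total 260, payoff 0. No gain.
Village 2 (pledges 80, payoff 36): dropping to 0 → total 200, payoff 0. No gain.
Village 3 (pledges 60, payoff 56): dropping to 0 → total 220, payoff 0. No gain.
Village 4 (pledges 80, payoff 36): dropping to 0 → total 200, payoff 0. No gain.
Village 5 (pledges 0, payoff 116): pledging 70 → total 350, payoff 46. No gain.
Village 6 (pledges 40, payoff 76): dropping to 0 → total 240, payoff 0. No gain.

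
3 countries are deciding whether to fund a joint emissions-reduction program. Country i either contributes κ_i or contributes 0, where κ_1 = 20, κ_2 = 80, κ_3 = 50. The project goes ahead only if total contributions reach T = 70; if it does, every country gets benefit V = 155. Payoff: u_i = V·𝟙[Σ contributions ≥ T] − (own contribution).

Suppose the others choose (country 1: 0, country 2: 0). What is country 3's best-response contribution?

Others' total = 0. Even contributing 50 gives 50 < 70: no benefit either way.
Best response: 0.

0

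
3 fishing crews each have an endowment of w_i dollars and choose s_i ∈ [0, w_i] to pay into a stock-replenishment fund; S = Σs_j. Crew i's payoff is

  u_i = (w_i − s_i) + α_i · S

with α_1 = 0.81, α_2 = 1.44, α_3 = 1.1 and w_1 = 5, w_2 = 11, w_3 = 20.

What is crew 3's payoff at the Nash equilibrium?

∂u_i/∂s_i = α_i − 1, so crew i contributes w_i if α_i > 1, else 0.
α_i > 1 for i ∈ {2, 3}; NE contributions (0, 11, 20), S = 31.
u_3 = (20 − 20) + 1.1·31 = 34.1.

34.1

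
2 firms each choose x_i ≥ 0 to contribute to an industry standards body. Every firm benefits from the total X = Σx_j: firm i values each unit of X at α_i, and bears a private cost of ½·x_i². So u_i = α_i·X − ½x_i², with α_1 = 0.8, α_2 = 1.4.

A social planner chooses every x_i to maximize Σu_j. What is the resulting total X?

4.4

Planner FOC: ∂(Σu_j)/∂x_i = (Σα_j) − x_i = 0, so x_i^SO = Σα_j = 2.2 for every i; X^SO = 4.4.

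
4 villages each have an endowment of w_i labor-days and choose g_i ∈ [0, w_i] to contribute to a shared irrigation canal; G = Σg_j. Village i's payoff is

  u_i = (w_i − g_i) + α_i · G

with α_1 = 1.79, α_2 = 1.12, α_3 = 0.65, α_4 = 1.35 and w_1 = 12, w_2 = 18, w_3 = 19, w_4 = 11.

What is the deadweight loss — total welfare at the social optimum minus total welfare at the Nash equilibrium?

∂u_i/∂g_i = α_i − 1, so village i contributes w_i if α_i > 1, else 0.
α_i > 1 for i ∈ {1, 2, 4}; NE contributions (12, 18, 0, 11), G = 41.
W^NE = Σw_i − G^NE + (Σα_i)·G^NE = 60 + 3.91·41 = 220.31.
Planner: ∂(Σu_j)/∂g_i = Σα_j − 1 = 3.91 > 0, so everyone contributes w_i; G^SO = 60, W^SO = 60 + 3.91·60 = 294.6.
Deadweight loss = 74.29.

74.29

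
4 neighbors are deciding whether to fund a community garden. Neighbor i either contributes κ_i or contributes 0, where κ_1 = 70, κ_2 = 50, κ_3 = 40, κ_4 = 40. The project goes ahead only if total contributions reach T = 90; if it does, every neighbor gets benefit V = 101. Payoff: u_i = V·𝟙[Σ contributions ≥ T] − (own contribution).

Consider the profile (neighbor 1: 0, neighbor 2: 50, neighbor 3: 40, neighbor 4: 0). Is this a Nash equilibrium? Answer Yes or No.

Yes

Total = 90 ≥ 90: provided.
Neighbor 1 (pledges 0, payoff 101): pledging 70 → total 160, payoff 31. No gain.
Neighbor 2 (pledges 50, payoff 51): dropping to 0 → total 40, payoff 0. No gain.
Neighbor 3 (pledges 40, payoff 61): dropping to 0 → total 50, payoff 0. No gain.
Neighbor 4 (pledges 0, payoff 101): pledging 40 → total 130, payoff 61. No gain.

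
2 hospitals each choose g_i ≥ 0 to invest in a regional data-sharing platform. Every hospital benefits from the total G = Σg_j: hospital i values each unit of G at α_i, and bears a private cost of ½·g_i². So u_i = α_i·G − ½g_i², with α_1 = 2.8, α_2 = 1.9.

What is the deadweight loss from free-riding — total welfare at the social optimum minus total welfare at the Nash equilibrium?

5.725

Hospital i's FOC: ∂u_i/∂g_i = α_i − g_i = 0, so g_i* = α_i.
NE contributions = (2.8, 1.9); G = 4.7.
W^NE = (Σα)·G − ½Σα_i² = 4.7² − ½·11.45 = 16.365.
Planner sets g_i = Σα_j = 4.7 for every i, so G^SO = 2·4.7 = 9.4.
W^SO = (Σα)·G^SO − ½·2·(Σα)² = (2/2)·4.7² = 22.09.
Deadweight loss = W^SO − W^NE = 5.725.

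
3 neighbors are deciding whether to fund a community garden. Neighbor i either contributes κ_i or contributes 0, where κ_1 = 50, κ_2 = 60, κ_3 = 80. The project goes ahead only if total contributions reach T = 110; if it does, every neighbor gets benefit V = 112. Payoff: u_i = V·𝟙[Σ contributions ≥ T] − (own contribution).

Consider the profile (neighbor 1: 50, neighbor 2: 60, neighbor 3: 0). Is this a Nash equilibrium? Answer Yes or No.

Yes

Total = 110 ≥ 110: provided.
Neighbor 1 (pledges 50, payoff 62): dropping to 0 → total 60, payoff 0. No gain.
Neighbor 2 (pledges 60, payoff 52): dropping to 0 → total 50, payoff 0. No gain.
Neighbor 3 (pledges 0, payoff 112): pledging 80 → total 190, payoff 32. No gain.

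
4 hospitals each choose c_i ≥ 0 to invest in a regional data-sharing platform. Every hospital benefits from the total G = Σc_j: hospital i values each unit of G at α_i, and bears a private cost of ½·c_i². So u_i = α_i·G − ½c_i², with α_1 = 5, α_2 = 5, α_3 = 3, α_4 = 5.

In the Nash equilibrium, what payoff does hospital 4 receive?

Hospital i's FOC: ∂u_i/∂c_i = α_i − c_i = 0, so c_i* = α_i.
NE contributions = (5, 5, 3, 5); G = 18.
u_4 = α_4·G − ½·(c_4)² = 5·18 − ½·5² = 77.5.

77.5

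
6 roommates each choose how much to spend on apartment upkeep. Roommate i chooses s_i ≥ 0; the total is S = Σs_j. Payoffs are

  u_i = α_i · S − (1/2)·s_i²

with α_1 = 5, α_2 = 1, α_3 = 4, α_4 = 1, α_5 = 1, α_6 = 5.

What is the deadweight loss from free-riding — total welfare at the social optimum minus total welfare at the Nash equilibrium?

Roommate i's FOC: ∂u_i/∂s_i = α_i − s_i = 0, so s_i* = α_i.
NE contributions = (5, 1, 4, 1, 1, 5); S = 17.
W^NE = (Σα)·S − ½Σα_i² = 17² − ½·69 = 254.5.
Planner sets s_i = Σα_j = 17 for every i, so S^SO = 6·17 = 102.
W^SO = (Σα)·S^SO − ½·6·(Σα)² = (6/2)·17² = 867.
Deadweight loss = W^SO − W^NE = 612.5.

612.5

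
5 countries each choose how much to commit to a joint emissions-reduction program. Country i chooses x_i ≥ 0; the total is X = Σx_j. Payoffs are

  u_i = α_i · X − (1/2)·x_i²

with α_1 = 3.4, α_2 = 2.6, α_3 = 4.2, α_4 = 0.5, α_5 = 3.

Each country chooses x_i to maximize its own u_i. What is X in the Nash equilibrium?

Country i's FOC: ∂u_i/∂x_i = α_i − x_i = 0, so x_i* = α_i.
NE contributions = (3.4, 2.6, 4.2, 0.5, 3); X = 13.7.

13.7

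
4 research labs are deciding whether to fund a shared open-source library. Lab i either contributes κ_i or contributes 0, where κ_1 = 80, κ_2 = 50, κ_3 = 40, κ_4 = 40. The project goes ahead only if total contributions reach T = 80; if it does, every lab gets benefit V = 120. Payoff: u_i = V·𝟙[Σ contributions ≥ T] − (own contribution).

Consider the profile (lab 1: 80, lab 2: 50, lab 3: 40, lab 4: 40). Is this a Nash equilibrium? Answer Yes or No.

Total = 210 ≥ 80: provided.
Lab 1 (pledges 80, payoff 40): dropping to 0 → total 130, payoff 120. Profitable deviation.

No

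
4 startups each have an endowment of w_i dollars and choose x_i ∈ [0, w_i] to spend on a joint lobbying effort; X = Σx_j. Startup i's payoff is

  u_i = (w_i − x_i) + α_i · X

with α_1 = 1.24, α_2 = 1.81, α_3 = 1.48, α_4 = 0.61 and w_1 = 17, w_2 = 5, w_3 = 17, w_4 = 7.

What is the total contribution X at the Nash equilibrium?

∂u_i/∂x_i = α_i − 1, so startup i contributes w_i if α_i > 1, else 0.
α_i > 1 for i ∈ {1, 2, 3}; NE contributions (17, 5, 17, 0), X = 39.

39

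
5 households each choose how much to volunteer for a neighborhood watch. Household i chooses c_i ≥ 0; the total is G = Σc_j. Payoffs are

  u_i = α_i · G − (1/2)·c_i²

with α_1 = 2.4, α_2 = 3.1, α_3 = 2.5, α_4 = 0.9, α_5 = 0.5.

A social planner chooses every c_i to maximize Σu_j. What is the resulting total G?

Planner FOC: ∂(Σu_j)/∂c_i = (Σα_j) − c_i = 0, so c_i^SO = Σα_j = 9.4 for every i; G^SO = 47.

47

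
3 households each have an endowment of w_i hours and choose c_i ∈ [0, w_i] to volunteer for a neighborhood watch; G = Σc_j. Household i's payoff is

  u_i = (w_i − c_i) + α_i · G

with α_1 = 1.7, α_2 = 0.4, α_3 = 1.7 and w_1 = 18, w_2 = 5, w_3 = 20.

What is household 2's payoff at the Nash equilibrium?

20.2

∂u_i/∂c_i = α_i − 1, so household i contributes w_i if α_i > 1, else 0.
α_i > 1 for i ∈ {1, 3}; NE contributions (18, 0, 20), G = 38.
u_2 = (5 − 0) + 0.4·38 = 20.2.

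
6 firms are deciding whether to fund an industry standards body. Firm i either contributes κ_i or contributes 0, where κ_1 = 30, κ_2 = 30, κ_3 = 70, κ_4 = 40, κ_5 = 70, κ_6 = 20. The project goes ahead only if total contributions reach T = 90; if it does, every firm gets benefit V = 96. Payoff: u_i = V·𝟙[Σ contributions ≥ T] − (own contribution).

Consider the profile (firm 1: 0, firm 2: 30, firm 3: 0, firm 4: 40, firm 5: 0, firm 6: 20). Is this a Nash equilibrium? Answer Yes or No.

Total = 90 ≥ 90: provided.
Firm 1 (pledges 0, payoff 96): pledging 30 → total 120, payoff 66. No gain.
Firm 2 (pledges 30, payoff 66): dropping to 0 → total 60, payoff 0. No gain.
Firm 3 (pledges 0, payoff 96): pledging 70 → total 160, payoff 26. No gain.
Firm 4 (pledges 40, payoff 56): dropping to 0 → total 50, payoff 0. No gain.
Firm 5 (pledges 0, payoff 96): pledging 70 → total 160, payoff 26. No gain.
Firm 6 (pledges 20, payoff 76): dropping to 0 → total 70, payoff 0. No gain.

Yes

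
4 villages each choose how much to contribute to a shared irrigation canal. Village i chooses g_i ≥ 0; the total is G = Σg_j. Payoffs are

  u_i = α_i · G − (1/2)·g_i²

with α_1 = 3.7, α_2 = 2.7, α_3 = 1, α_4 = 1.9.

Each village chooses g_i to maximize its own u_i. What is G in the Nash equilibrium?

Village i's FOC: ∂u_i/∂g_i = α_i − g_i = 0, so g_i* = α_i.
NE contributions = (3.7, 2.7, 1, 1.9); G = 9.3.

9.3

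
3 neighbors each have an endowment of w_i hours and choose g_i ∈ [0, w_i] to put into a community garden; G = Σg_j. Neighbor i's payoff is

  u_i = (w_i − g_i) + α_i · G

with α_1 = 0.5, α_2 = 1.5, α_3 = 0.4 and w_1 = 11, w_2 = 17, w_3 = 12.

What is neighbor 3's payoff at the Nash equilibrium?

∂u_i/∂g_i = α_i − 1, so neighbor i contributes w_i if α_i > 1, else 0.
α_i > 1 for i ∈ {2}; NE contributions (0, 17, 0), G = 17.
u_3 = (12 − 0) + 0.4·17 = 18.8.

18.8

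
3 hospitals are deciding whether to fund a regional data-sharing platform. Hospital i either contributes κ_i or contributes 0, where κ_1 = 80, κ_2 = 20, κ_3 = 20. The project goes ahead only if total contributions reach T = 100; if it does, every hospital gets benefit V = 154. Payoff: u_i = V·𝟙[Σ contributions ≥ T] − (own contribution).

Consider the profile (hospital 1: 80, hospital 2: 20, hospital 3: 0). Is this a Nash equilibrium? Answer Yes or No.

Yes

Total = 100 ≥ 100: provided.
Hospital 1 (pledges 80, payoff 74): dropping to 0 → total 20, payoff 0. No gain.
Hospital 2 (pledges 20, payoff 134): dropping to 0 → total 80, payoff 0. No gain.
Hospital 3 (pledges 0, payoff 154): pledging 20 → total 120, payoff 134. No gain.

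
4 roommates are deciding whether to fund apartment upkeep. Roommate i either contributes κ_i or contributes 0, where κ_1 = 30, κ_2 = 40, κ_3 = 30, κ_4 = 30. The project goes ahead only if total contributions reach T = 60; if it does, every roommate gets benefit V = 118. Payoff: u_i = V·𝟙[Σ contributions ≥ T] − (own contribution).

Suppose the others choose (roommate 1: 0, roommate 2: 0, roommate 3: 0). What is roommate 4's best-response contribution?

Others' total = 0. Even contributing 30 gives 30 < 60: no benefit either way.
Best response: 0.

0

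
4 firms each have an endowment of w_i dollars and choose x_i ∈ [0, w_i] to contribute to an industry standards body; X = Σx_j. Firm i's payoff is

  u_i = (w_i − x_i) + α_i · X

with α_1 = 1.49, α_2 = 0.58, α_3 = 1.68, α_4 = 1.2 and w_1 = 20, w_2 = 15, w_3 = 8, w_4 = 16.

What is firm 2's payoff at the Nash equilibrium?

40.52

∂u_i/∂x_i = α_i − 1, so firm i contributes w_i if α_i > 1, else 0.
α_i > 1 for i ∈ {1, 3, 4}; NE contributions (20, 0, 8, 16), X = 44.
u_2 = (15 − 0) + 0.58·44 = 40.52.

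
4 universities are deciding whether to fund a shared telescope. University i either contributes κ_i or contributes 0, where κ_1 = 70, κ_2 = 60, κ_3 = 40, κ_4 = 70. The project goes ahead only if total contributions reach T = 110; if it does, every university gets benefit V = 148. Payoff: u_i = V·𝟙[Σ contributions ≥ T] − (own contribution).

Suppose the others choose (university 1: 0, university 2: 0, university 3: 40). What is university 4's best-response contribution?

70

Others' total = 40. Contributing 70 brings total to 110 ≥ 110: gain V − κ_4 = 78.
Best response: 70.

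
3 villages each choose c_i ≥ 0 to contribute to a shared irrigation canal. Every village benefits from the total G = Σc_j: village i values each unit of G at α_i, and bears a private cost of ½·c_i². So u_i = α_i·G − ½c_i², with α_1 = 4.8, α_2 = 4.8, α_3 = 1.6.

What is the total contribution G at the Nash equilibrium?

11.2

Village i's FOC: ∂u_i/∂c_i = α_i − c_i = 0, so c_i* = α_i.
NE contributions = (4.8, 4.8, 1.6); G = 11.2.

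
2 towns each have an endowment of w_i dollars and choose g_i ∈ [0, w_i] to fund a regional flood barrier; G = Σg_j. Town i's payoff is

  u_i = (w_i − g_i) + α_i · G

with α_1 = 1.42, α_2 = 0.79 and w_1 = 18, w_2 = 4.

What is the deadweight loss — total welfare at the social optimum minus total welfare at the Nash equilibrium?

∂u_i/∂g_i = α_i − 1, so town i contributes w_i if α_i > 1, else 0.
α_i > 1 for i ∈ {1}; NE contributions (18, 0), G = 18.
W^NE = Σw_i − G^NE + (Σα_i)·G^NE = 22 + 1.21·18 = 43.78.
Planner: ∂(Σu_j)/∂g_i = Σα_j − 1 = 1.21 > 0, so everyone contributes w_i; G^SO = 22, W^SO = 22 + 1.21·22 = 48.62.
Deadweight loss = 4.84.

4.84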